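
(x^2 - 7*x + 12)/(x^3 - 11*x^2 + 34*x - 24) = (x - 3)/(x^2 - 7*x + 6)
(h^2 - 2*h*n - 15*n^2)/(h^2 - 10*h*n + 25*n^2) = (h + 3*n)/(h - 5*n)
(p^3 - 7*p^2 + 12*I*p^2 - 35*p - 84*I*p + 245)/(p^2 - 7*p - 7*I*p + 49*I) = (p^2 + 12*I*p - 35)/(p - 7*I)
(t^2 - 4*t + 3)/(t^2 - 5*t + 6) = (t - 1)/(t - 2)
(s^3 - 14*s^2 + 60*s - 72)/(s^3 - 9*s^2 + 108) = (s - 2)/(s + 3)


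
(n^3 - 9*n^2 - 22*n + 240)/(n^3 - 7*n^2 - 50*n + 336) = (n + 5)/(n + 7)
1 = 1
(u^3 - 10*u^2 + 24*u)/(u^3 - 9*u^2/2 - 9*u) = 2*(u - 4)/(2*u + 3)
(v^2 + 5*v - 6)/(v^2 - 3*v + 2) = (v + 6)/(v - 2)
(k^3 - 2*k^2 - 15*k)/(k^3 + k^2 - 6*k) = (k - 5)/(k - 2)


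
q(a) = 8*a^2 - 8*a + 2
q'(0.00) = -8.00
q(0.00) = 2.00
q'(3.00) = 40.00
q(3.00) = 50.00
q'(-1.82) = -37.12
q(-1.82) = 43.06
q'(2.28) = 28.48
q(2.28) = 25.35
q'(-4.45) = -79.20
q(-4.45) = 196.02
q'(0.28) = -3.52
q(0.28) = 0.39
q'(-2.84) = -53.44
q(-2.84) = 89.24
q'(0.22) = -4.48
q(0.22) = 0.63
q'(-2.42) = -46.72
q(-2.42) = 68.21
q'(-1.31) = -28.96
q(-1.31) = 26.21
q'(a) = 16*a - 8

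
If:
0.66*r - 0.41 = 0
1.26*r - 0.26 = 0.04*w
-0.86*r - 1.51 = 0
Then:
No Solution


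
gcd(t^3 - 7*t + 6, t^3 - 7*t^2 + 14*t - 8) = t^2 - 3*t + 2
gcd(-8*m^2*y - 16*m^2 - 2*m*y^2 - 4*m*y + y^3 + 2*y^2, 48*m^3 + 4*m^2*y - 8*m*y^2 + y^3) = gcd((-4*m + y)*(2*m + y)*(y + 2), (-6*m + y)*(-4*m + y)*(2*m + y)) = -8*m^2 - 2*m*y + y^2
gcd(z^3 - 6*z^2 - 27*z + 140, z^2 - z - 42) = z - 7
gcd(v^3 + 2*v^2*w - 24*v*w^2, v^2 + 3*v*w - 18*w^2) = v + 6*w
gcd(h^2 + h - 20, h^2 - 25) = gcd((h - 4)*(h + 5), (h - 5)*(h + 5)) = h + 5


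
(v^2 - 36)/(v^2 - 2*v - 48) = (v - 6)/(v - 8)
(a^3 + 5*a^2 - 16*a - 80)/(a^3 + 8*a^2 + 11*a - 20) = (a - 4)/(a - 1)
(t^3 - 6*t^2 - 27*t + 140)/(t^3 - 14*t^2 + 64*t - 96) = (t^2 - 2*t - 35)/(t^2 - 10*t + 24)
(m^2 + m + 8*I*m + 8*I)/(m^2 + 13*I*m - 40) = (m + 1)/(m + 5*I)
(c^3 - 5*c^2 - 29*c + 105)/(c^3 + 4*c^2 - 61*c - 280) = (c^2 - 10*c + 21)/(c^2 - c - 56)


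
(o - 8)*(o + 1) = o^2 - 7*o - 8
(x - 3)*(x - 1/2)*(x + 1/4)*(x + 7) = x^4 + 15*x^3/4 - 177*x^2/8 + 19*x/4 + 21/8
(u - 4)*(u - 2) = u^2 - 6*u + 8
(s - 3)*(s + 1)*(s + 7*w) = s^3 + 7*s^2*w - 2*s^2 - 14*s*w - 3*s - 21*w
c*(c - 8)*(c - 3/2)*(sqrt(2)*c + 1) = sqrt(2)*c^4 - 19*sqrt(2)*c^3/2 + c^3 - 19*c^2/2 + 12*sqrt(2)*c^2 + 12*c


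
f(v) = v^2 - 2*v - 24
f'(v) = 2*v - 2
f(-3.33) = -6.25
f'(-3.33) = -8.66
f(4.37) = -13.64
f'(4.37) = 6.74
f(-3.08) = -8.35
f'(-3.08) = -8.16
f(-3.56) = -4.21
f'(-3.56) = -9.12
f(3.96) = -16.24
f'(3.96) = 5.92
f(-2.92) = -9.63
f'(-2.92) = -7.84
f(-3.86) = -1.38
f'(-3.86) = -9.72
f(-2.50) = -12.75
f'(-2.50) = -7.00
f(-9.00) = 75.00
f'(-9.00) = -20.00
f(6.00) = 0.00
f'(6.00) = 10.00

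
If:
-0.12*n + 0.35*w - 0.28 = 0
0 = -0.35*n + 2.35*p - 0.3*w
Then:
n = 2.91666666666667*w - 2.33333333333333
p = 0.562056737588652*w - 0.347517730496454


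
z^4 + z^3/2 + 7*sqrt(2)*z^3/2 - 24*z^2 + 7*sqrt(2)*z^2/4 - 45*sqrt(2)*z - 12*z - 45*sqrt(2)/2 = (z + 1/2)*(z - 3*sqrt(2))*(z + 3*sqrt(2)/2)*(z + 5*sqrt(2))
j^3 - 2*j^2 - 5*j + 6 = (j - 3)*(j - 1)*(j + 2)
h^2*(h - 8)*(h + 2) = h^4 - 6*h^3 - 16*h^2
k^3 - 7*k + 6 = (k - 2)*(k - 1)*(k + 3)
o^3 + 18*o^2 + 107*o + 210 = (o + 5)*(o + 6)*(o + 7)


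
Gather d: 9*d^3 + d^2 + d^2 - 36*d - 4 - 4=9*d^3 + 2*d^2 - 36*d - 8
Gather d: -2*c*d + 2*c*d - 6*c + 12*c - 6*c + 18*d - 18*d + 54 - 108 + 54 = 0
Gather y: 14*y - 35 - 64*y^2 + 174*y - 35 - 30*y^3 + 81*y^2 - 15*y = -30*y^3 + 17*y^2 + 173*y - 70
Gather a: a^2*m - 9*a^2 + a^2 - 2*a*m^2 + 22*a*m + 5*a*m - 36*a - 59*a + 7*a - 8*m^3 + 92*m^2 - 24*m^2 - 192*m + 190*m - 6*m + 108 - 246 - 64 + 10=a^2*(m - 8) + a*(-2*m^2 + 27*m - 88) - 8*m^3 + 68*m^2 - 8*m - 192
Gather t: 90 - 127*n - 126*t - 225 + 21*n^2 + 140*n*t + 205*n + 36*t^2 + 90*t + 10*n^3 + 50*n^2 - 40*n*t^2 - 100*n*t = 10*n^3 + 71*n^2 + 78*n + t^2*(36 - 40*n) + t*(40*n - 36) - 135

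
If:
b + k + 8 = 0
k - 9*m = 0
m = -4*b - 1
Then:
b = -1/35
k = -279/35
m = -31/35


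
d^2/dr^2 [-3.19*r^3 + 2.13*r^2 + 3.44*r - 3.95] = 4.26 - 19.14*r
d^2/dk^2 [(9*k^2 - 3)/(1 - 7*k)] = 276/(343*k^3 - 147*k^2 + 21*k - 1)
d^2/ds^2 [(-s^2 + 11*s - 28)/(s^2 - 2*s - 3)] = 2*(9*s^3 - 93*s^2 + 267*s - 271)/(s^6 - 6*s^5 + 3*s^4 + 28*s^3 - 9*s^2 - 54*s - 27)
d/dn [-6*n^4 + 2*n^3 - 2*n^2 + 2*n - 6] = -24*n^3 + 6*n^2 - 4*n + 2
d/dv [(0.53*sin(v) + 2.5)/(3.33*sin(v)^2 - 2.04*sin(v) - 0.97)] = (-1.7649*sin(v)^2 - 16.65*sin(v) + 4.5859)*cos(v)/(11.0889*sin(v)^4 - 13.5864*sin(v)^3 - 2.2986*sin(v)^2 + 3.9576*sin(v) + 0.9409)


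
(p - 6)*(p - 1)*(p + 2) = p^3 - 5*p^2 - 8*p + 12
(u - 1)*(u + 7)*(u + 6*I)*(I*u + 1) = I*u^4 - 5*u^3 + 6*I*u^3 - 30*u^2 - I*u^2 + 35*u + 36*I*u - 42*I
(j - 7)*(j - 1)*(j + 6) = j^3 - 2*j^2 - 41*j + 42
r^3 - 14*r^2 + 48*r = r*(r - 8)*(r - 6)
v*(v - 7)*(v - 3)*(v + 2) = v^4 - 8*v^3 + v^2 + 42*v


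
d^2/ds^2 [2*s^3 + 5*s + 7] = 12*s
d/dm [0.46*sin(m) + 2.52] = 0.46*cos(m)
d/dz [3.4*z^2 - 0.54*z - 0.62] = 6.8*z - 0.54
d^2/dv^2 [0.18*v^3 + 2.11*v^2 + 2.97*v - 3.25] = 1.08*v + 4.22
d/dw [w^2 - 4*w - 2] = 2*w - 4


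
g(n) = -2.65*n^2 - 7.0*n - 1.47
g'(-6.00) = 24.80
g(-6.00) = -54.87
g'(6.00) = -38.80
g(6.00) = -138.87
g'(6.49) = -41.40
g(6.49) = -158.52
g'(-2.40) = 5.72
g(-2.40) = 0.07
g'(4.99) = -33.45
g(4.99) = -102.39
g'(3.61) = -26.13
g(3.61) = -61.28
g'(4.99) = -33.45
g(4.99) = -102.39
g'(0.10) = -7.53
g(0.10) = -2.20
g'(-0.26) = -5.62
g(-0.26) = 0.17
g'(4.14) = -28.94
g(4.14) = -75.87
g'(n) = -5.3*n - 7.0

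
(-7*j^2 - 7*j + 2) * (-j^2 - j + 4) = 7*j^4 + 14*j^3 - 23*j^2 - 30*j + 8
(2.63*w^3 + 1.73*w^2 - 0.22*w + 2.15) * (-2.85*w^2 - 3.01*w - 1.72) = -7.4955*w^5 - 12.8468*w^4 - 9.1039*w^3 - 8.4409*w^2 - 6.0931*w - 3.698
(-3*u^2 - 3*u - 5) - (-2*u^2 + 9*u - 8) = -u^2 - 12*u + 3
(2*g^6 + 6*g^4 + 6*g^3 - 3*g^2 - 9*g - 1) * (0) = 0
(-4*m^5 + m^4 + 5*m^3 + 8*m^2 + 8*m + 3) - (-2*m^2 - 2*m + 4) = -4*m^5 + m^4 + 5*m^3 + 10*m^2 + 10*m - 1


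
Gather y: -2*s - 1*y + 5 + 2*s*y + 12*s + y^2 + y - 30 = 2*s*y + 10*s + y^2 - 25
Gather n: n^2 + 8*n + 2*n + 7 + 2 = n^2 + 10*n + 9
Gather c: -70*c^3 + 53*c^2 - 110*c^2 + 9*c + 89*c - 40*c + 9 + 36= -70*c^3 - 57*c^2 + 58*c + 45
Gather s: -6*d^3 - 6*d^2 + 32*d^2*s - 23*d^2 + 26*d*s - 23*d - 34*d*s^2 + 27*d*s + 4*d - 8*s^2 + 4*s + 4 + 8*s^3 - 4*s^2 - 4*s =-6*d^3 - 29*d^2 - 19*d + 8*s^3 + s^2*(-34*d - 12) + s*(32*d^2 + 53*d) + 4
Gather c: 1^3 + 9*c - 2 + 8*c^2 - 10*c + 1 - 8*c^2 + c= 0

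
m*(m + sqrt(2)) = m^2 + sqrt(2)*m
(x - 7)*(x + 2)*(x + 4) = x^3 - x^2 - 34*x - 56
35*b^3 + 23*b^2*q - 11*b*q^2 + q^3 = (-7*b + q)*(-5*b + q)*(b + q)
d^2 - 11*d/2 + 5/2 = (d - 5)*(d - 1/2)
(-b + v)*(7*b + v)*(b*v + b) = -7*b^3*v - 7*b^3 + 6*b^2*v^2 + 6*b^2*v + b*v^3 + b*v^2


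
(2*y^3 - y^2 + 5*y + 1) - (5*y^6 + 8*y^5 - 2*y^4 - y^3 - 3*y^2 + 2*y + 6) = -5*y^6 - 8*y^5 + 2*y^4 + 3*y^3 + 2*y^2 + 3*y - 5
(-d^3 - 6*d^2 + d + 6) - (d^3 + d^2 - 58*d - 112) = -2*d^3 - 7*d^2 + 59*d + 118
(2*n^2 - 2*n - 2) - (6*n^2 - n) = -4*n^2 - n - 2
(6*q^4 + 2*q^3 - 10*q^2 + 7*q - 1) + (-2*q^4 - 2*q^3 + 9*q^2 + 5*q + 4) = 4*q^4 - q^2 + 12*q + 3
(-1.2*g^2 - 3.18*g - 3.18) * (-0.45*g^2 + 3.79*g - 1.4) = 0.54*g^4 - 3.117*g^3 - 8.9412*g^2 - 7.6002*g + 4.452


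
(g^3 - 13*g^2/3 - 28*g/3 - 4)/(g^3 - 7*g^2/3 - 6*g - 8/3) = (g - 6)/(g - 4)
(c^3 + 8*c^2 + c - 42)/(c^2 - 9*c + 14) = (c^2 + 10*c + 21)/(c - 7)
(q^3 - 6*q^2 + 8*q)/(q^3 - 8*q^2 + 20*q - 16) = q/(q - 2)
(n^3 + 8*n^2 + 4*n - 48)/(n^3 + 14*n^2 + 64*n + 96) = (n - 2)/(n + 4)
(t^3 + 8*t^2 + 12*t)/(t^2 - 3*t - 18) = t*(t^2 + 8*t + 12)/(t^2 - 3*t - 18)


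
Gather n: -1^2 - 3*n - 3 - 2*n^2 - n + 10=-2*n^2 - 4*n + 6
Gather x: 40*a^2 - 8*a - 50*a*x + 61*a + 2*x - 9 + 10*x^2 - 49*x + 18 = 40*a^2 + 53*a + 10*x^2 + x*(-50*a - 47) + 9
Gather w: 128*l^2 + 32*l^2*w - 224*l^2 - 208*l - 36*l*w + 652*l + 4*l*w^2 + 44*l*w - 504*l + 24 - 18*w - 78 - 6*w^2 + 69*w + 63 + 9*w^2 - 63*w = -96*l^2 - 60*l + w^2*(4*l + 3) + w*(32*l^2 + 8*l - 12) + 9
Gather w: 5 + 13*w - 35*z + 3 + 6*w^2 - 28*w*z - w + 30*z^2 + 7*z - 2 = 6*w^2 + w*(12 - 28*z) + 30*z^2 - 28*z + 6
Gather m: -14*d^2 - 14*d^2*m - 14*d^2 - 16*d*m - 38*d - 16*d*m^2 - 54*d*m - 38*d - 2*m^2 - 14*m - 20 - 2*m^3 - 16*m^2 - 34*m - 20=-28*d^2 - 76*d - 2*m^3 + m^2*(-16*d - 18) + m*(-14*d^2 - 70*d - 48) - 40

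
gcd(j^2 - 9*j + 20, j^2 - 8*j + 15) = j - 5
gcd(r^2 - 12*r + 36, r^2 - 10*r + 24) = r - 6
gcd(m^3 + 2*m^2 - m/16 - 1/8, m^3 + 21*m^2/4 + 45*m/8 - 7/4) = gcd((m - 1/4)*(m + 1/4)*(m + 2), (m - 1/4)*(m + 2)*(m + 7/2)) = m^2 + 7*m/4 - 1/2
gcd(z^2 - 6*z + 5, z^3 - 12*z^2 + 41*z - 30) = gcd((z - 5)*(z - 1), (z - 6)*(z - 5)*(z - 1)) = z^2 - 6*z + 5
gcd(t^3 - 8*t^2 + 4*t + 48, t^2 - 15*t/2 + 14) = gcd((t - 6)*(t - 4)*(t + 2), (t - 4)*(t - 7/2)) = t - 4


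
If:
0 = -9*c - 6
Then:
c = -2/3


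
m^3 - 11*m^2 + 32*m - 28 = (m - 7)*(m - 2)^2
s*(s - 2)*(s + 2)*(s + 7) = s^4 + 7*s^3 - 4*s^2 - 28*s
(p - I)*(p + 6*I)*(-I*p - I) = -I*p^3 + 5*p^2 - I*p^2 + 5*p - 6*I*p - 6*I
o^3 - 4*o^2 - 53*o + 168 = (o - 8)*(o - 3)*(o + 7)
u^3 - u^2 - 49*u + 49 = (u - 7)*(u - 1)*(u + 7)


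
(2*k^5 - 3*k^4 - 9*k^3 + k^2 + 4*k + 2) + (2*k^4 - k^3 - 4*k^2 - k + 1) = 2*k^5 - k^4 - 10*k^3 - 3*k^2 + 3*k + 3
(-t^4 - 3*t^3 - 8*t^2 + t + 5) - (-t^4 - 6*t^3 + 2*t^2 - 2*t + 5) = 3*t^3 - 10*t^2 + 3*t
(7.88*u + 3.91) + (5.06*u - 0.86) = 12.94*u + 3.05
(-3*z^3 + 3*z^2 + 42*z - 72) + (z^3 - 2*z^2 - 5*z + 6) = -2*z^3 + z^2 + 37*z - 66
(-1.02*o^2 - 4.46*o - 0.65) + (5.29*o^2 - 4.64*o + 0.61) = 4.27*o^2 - 9.1*o - 0.04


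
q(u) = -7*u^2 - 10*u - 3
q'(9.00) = -136.00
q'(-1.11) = 5.54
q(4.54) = -192.68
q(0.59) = -11.34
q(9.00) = -660.00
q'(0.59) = -18.26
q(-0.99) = 0.04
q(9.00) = -660.00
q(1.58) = -36.27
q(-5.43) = -155.09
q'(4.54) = -73.56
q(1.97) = -49.87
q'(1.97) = -37.58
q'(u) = -14*u - 10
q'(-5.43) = 66.02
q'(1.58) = -32.12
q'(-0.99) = 3.86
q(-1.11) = -0.52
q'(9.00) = -136.00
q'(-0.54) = -2.44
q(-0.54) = 0.36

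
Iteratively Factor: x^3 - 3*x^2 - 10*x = (x + 2)*(x^2 - 5*x) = (x - 5)*(x + 2)*(x)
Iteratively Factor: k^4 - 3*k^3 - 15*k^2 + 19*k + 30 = (k + 1)*(k^3 - 4*k^2 - 11*k + 30) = (k + 1)*(k + 3)*(k^2 - 7*k + 10) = (k - 5)*(k + 1)*(k + 3)*(k - 2)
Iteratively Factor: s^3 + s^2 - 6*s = (s - 2)*(s^2 + 3*s) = (s - 2)*(s + 3)*(s)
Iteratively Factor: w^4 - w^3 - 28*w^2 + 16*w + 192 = (w + 3)*(w^3 - 4*w^2 - 16*w + 64) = (w - 4)*(w + 3)*(w^2 - 16) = (w - 4)*(w + 3)*(w + 4)*(w - 4)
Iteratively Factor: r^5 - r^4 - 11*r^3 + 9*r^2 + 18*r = (r - 3)*(r^4 + 2*r^3 - 5*r^2 - 6*r) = (r - 3)*(r + 1)*(r^3 + r^2 - 6*r) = (r - 3)*(r - 2)*(r + 1)*(r^2 + 3*r) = r*(r - 3)*(r - 2)*(r + 1)*(r + 3)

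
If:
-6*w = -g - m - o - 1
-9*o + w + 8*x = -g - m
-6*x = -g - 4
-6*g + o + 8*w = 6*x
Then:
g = 6*x - 4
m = 1592*x/87 - 997/87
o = 358*x/87 - 176/87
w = 412*x/87 - 239/87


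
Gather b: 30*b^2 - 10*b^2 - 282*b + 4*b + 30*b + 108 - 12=20*b^2 - 248*b + 96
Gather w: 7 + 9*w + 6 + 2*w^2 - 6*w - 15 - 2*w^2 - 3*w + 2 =0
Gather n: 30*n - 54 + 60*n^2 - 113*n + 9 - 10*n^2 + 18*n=50*n^2 - 65*n - 45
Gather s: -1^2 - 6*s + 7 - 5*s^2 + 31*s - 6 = -5*s^2 + 25*s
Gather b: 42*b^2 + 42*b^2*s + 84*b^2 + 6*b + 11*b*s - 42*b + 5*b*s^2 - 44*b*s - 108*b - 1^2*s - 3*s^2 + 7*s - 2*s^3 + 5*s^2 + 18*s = b^2*(42*s + 126) + b*(5*s^2 - 33*s - 144) - 2*s^3 + 2*s^2 + 24*s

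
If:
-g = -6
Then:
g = 6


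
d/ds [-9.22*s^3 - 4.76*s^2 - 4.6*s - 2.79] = -27.66*s^2 - 9.52*s - 4.6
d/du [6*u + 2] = 6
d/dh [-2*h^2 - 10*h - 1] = -4*h - 10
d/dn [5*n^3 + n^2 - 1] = n*(15*n + 2)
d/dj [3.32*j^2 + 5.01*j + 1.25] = 6.64*j + 5.01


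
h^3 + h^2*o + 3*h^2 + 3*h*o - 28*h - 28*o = (h - 4)*(h + 7)*(h + o)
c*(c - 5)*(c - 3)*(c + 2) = c^4 - 6*c^3 - c^2 + 30*c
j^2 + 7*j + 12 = (j + 3)*(j + 4)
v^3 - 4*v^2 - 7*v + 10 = (v - 5)*(v - 1)*(v + 2)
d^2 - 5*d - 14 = (d - 7)*(d + 2)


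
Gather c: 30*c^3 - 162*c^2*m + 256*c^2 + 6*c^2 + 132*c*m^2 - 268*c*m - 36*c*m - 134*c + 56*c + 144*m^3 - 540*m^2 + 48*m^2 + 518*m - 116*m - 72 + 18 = 30*c^3 + c^2*(262 - 162*m) + c*(132*m^2 - 304*m - 78) + 144*m^3 - 492*m^2 + 402*m - 54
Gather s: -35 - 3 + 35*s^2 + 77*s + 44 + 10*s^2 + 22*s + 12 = 45*s^2 + 99*s + 18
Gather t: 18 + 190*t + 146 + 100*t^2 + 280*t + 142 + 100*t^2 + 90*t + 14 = 200*t^2 + 560*t + 320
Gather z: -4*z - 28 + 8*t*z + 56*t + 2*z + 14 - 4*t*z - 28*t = 28*t + z*(4*t - 2) - 14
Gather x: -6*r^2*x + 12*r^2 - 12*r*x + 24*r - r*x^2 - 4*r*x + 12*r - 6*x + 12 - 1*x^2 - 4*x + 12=12*r^2 + 36*r + x^2*(-r - 1) + x*(-6*r^2 - 16*r - 10) + 24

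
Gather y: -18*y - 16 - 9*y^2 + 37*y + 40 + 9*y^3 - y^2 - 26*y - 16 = 9*y^3 - 10*y^2 - 7*y + 8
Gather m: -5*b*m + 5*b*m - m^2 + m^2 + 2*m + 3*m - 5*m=0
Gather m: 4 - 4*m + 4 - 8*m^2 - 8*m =-8*m^2 - 12*m + 8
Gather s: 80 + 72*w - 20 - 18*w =54*w + 60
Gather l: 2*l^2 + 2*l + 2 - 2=2*l^2 + 2*l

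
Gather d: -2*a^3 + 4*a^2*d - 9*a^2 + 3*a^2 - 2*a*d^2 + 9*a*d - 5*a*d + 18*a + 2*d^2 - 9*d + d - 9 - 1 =-2*a^3 - 6*a^2 + 18*a + d^2*(2 - 2*a) + d*(4*a^2 + 4*a - 8) - 10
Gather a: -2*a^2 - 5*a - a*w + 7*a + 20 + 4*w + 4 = -2*a^2 + a*(2 - w) + 4*w + 24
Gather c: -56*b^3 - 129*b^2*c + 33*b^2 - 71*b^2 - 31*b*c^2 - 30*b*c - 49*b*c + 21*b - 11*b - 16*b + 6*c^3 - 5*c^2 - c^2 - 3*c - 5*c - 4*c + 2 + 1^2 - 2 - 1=-56*b^3 - 38*b^2 - 6*b + 6*c^3 + c^2*(-31*b - 6) + c*(-129*b^2 - 79*b - 12)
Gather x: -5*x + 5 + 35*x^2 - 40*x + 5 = 35*x^2 - 45*x + 10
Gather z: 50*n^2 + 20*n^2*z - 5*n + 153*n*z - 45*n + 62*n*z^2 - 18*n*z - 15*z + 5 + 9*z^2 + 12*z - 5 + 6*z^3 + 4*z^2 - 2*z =50*n^2 - 50*n + 6*z^3 + z^2*(62*n + 13) + z*(20*n^2 + 135*n - 5)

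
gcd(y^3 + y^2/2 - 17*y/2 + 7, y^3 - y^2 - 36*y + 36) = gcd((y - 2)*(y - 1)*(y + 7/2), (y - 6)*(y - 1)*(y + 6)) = y - 1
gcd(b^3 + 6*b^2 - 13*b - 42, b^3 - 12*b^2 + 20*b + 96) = b + 2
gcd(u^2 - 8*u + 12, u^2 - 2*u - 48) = 1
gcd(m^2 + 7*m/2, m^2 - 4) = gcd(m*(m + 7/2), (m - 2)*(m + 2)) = 1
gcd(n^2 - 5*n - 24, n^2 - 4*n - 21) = n + 3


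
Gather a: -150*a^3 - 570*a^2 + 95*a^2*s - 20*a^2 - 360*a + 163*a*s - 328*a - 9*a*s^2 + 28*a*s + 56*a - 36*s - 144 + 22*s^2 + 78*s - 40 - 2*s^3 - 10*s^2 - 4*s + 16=-150*a^3 + a^2*(95*s - 590) + a*(-9*s^2 + 191*s - 632) - 2*s^3 + 12*s^2 + 38*s - 168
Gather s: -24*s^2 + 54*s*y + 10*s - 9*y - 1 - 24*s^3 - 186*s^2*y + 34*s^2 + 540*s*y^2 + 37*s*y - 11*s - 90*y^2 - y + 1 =-24*s^3 + s^2*(10 - 186*y) + s*(540*y^2 + 91*y - 1) - 90*y^2 - 10*y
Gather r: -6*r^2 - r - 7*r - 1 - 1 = -6*r^2 - 8*r - 2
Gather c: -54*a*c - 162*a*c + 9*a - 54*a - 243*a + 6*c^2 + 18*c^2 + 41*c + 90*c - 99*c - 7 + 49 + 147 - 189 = -288*a + 24*c^2 + c*(32 - 216*a)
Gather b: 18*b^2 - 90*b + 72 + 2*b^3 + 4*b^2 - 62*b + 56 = 2*b^3 + 22*b^2 - 152*b + 128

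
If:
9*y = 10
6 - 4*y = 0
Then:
No Solution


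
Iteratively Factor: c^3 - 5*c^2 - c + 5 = (c + 1)*(c^2 - 6*c + 5) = (c - 5)*(c + 1)*(c - 1)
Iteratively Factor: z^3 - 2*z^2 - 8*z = (z)*(z^2 - 2*z - 8) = z*(z + 2)*(z - 4)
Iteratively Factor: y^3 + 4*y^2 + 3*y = (y)*(y^2 + 4*y + 3) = y*(y + 1)*(y + 3)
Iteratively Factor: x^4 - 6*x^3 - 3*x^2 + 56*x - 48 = (x - 1)*(x^3 - 5*x^2 - 8*x + 48) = (x - 1)*(x + 3)*(x^2 - 8*x + 16) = (x - 4)*(x - 1)*(x + 3)*(x - 4)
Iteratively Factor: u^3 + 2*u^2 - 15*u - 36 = (u + 3)*(u^2 - u - 12) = (u + 3)^2*(u - 4)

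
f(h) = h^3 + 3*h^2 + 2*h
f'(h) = 3*h^2 + 6*h + 2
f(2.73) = 48.17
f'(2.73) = 40.74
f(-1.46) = 0.36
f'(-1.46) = -0.37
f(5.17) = 228.72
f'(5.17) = 113.21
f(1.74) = 17.83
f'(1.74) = 21.52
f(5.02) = 212.15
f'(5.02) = 107.72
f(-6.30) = -143.58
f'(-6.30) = 83.27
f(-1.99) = 0.02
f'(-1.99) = 1.94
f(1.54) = 13.85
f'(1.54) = 18.35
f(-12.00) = -1320.00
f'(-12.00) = 362.00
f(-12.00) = -1320.00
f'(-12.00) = 362.00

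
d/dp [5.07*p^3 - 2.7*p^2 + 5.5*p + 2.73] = 15.21*p^2 - 5.4*p + 5.5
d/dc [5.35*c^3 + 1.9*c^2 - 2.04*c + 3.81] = 16.05*c^2 + 3.8*c - 2.04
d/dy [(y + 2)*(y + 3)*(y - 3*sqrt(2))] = 3*y^2 - 6*sqrt(2)*y + 10*y - 15*sqrt(2) + 6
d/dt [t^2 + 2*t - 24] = 2*t + 2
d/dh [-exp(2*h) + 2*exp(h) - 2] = 2*(1 - exp(h))*exp(h)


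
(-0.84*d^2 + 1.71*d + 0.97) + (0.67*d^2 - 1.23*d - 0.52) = -0.17*d^2 + 0.48*d + 0.45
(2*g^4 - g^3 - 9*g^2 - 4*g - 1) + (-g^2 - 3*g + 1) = 2*g^4 - g^3 - 10*g^2 - 7*g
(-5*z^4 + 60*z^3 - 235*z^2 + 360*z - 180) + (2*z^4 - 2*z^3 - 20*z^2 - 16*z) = -3*z^4 + 58*z^3 - 255*z^2 + 344*z - 180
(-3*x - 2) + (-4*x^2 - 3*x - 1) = -4*x^2 - 6*x - 3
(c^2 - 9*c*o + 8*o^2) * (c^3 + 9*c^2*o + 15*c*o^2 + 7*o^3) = c^5 - 58*c^3*o^2 - 56*c^2*o^3 + 57*c*o^4 + 56*o^5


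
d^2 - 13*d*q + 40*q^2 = (d - 8*q)*(d - 5*q)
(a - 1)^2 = a^2 - 2*a + 1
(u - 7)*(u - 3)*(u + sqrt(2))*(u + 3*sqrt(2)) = u^4 - 10*u^3 + 4*sqrt(2)*u^3 - 40*sqrt(2)*u^2 + 27*u^2 - 60*u + 84*sqrt(2)*u + 126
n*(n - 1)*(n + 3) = n^3 + 2*n^2 - 3*n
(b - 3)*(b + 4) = b^2 + b - 12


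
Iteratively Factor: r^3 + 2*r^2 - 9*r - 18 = (r + 3)*(r^2 - r - 6) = (r - 3)*(r + 3)*(r + 2)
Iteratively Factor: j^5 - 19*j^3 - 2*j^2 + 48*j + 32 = (j - 2)*(j^4 + 2*j^3 - 15*j^2 - 32*j - 16) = (j - 2)*(j + 1)*(j^3 + j^2 - 16*j - 16) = (j - 2)*(j + 1)*(j + 4)*(j^2 - 3*j - 4) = (j - 4)*(j - 2)*(j + 1)*(j + 4)*(j + 1)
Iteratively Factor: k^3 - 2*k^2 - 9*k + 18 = (k - 3)*(k^2 + k - 6) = (k - 3)*(k - 2)*(k + 3)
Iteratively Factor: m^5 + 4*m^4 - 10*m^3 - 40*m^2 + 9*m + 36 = (m + 4)*(m^4 - 10*m^2 + 9) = (m - 3)*(m + 4)*(m^3 + 3*m^2 - m - 3) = (m - 3)*(m - 1)*(m + 4)*(m^2 + 4*m + 3) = (m - 3)*(m - 1)*(m + 1)*(m + 4)*(m + 3)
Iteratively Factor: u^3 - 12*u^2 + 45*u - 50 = (u - 5)*(u^2 - 7*u + 10) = (u - 5)^2*(u - 2)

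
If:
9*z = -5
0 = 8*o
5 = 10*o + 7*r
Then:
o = 0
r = 5/7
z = -5/9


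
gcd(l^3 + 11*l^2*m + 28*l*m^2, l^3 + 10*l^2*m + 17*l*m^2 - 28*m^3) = l^2 + 11*l*m + 28*m^2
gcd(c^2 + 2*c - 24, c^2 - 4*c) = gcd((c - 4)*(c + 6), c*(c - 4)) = c - 4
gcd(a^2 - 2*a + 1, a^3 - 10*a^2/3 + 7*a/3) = a - 1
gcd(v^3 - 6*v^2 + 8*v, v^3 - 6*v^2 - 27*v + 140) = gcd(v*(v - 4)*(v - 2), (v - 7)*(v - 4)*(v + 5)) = v - 4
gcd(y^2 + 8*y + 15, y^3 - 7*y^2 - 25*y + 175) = y + 5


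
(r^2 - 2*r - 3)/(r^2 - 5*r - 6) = (r - 3)/(r - 6)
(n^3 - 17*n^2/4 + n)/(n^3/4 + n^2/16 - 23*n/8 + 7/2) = 4*n*(4*n^2 - 17*n + 4)/(4*n^3 + n^2 - 46*n + 56)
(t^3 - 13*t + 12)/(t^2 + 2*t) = (t^3 - 13*t + 12)/(t*(t + 2))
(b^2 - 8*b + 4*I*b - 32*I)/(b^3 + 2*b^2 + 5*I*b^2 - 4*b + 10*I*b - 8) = (b - 8)/(b^2 + b*(2 + I) + 2*I)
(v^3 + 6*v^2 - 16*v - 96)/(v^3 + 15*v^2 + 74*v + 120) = (v - 4)/(v + 5)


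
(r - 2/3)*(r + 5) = r^2 + 13*r/3 - 10/3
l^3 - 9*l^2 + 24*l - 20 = (l - 5)*(l - 2)^2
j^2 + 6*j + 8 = (j + 2)*(j + 4)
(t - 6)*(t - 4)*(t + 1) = t^3 - 9*t^2 + 14*t + 24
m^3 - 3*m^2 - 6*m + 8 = (m - 4)*(m - 1)*(m + 2)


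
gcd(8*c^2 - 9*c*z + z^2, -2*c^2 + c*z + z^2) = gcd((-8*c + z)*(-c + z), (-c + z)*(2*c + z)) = -c + z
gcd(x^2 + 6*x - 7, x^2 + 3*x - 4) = x - 1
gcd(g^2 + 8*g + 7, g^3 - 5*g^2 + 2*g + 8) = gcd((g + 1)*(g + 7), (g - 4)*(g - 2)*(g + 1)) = g + 1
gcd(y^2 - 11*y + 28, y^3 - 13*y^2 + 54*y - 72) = y - 4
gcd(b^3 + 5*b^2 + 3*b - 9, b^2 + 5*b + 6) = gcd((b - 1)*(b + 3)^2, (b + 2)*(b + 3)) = b + 3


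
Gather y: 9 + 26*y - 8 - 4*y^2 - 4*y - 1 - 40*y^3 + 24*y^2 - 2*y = -40*y^3 + 20*y^2 + 20*y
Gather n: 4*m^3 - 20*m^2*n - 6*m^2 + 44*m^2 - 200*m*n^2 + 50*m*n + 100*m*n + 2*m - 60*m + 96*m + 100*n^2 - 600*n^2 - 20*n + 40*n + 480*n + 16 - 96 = 4*m^3 + 38*m^2 + 38*m + n^2*(-200*m - 500) + n*(-20*m^2 + 150*m + 500) - 80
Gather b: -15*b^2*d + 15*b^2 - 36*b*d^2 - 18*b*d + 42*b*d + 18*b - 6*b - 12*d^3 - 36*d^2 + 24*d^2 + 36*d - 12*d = b^2*(15 - 15*d) + b*(-36*d^2 + 24*d + 12) - 12*d^3 - 12*d^2 + 24*d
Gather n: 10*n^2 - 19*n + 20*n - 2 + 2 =10*n^2 + n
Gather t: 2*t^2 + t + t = 2*t^2 + 2*t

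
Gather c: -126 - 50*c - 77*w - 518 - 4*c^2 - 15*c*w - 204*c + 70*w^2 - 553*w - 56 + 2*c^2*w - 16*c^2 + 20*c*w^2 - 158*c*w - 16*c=c^2*(2*w - 20) + c*(20*w^2 - 173*w - 270) + 70*w^2 - 630*w - 700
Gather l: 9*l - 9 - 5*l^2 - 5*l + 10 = -5*l^2 + 4*l + 1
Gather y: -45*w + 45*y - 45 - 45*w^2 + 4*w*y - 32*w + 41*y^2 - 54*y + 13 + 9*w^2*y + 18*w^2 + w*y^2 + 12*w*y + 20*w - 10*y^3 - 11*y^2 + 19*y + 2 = -27*w^2 - 57*w - 10*y^3 + y^2*(w + 30) + y*(9*w^2 + 16*w + 10) - 30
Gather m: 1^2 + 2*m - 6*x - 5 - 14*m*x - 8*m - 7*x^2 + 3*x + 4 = m*(-14*x - 6) - 7*x^2 - 3*x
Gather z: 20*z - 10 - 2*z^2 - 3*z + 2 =-2*z^2 + 17*z - 8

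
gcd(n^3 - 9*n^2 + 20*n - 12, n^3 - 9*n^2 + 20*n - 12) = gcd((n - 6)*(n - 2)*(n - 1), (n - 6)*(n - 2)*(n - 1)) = n^3 - 9*n^2 + 20*n - 12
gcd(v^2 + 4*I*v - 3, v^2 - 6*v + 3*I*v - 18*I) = v + 3*I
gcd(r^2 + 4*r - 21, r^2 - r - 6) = r - 3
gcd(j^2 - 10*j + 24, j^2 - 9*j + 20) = j - 4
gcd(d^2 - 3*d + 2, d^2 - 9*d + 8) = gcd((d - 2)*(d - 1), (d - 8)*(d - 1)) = d - 1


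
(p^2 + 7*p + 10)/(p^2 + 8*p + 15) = (p + 2)/(p + 3)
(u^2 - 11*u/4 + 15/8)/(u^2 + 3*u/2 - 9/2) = (u - 5/4)/(u + 3)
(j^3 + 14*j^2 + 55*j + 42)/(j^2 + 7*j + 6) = j + 7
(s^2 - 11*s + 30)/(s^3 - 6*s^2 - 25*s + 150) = 1/(s + 5)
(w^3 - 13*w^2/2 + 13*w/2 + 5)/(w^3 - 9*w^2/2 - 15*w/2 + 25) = (2*w + 1)/(2*w + 5)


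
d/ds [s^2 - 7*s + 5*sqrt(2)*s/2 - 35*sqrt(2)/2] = 2*s - 7 + 5*sqrt(2)/2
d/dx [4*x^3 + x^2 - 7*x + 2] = 12*x^2 + 2*x - 7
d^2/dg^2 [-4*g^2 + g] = -8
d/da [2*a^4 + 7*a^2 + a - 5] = 8*a^3 + 14*a + 1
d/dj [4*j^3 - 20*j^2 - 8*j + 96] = 12*j^2 - 40*j - 8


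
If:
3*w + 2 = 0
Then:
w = -2/3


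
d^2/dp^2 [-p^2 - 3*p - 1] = -2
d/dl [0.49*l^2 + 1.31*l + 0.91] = 0.98*l + 1.31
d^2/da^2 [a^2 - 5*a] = 2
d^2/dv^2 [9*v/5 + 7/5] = 0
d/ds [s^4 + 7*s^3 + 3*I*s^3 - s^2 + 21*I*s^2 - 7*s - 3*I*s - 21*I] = 4*s^3 + s^2*(21 + 9*I) + s*(-2 + 42*I) - 7 - 3*I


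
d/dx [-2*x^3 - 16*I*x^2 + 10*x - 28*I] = -6*x^2 - 32*I*x + 10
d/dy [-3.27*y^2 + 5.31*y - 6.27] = 5.31 - 6.54*y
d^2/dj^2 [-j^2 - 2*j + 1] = -2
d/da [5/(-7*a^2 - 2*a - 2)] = 10*(7*a + 1)/(7*a^2 + 2*a + 2)^2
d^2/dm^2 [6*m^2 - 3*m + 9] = 12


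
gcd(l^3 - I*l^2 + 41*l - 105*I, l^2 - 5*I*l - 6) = l - 3*I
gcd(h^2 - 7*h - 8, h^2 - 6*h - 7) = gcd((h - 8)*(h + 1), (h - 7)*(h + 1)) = h + 1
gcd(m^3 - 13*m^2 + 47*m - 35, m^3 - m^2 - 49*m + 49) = m^2 - 8*m + 7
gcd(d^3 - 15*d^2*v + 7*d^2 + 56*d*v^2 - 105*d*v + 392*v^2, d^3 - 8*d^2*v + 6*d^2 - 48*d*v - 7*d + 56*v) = -d^2 + 8*d*v - 7*d + 56*v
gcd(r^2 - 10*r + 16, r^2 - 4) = r - 2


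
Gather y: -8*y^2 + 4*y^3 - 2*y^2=4*y^3 - 10*y^2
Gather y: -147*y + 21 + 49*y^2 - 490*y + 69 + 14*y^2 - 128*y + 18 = 63*y^2 - 765*y + 108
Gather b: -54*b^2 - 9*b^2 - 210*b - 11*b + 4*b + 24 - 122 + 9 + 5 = -63*b^2 - 217*b - 84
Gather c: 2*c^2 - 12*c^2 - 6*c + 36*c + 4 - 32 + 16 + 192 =-10*c^2 + 30*c + 180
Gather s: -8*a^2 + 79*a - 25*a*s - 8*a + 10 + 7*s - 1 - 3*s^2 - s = -8*a^2 + 71*a - 3*s^2 + s*(6 - 25*a) + 9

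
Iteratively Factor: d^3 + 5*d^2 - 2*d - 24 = (d + 3)*(d^2 + 2*d - 8) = (d - 2)*(d + 3)*(d + 4)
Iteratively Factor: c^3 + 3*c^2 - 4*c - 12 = (c - 2)*(c^2 + 5*c + 6) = (c - 2)*(c + 3)*(c + 2)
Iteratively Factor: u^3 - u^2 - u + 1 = (u + 1)*(u^2 - 2*u + 1) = (u - 1)*(u + 1)*(u - 1)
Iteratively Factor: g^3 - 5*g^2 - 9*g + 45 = (g + 3)*(g^2 - 8*g + 15) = (g - 5)*(g + 3)*(g - 3)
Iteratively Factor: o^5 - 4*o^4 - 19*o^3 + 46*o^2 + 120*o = (o)*(o^4 - 4*o^3 - 19*o^2 + 46*o + 120) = o*(o - 5)*(o^3 + o^2 - 14*o - 24) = o*(o - 5)*(o - 4)*(o^2 + 5*o + 6) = o*(o - 5)*(o - 4)*(o + 3)*(o + 2)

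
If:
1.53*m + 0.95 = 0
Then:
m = -0.62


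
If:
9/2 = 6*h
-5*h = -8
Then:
No Solution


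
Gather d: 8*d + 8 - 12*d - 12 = -4*d - 4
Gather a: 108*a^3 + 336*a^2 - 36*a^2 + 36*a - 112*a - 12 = 108*a^3 + 300*a^2 - 76*a - 12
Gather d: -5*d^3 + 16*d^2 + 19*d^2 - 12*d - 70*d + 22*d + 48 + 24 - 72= -5*d^3 + 35*d^2 - 60*d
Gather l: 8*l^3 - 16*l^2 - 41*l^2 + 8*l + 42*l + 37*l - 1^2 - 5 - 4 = 8*l^3 - 57*l^2 + 87*l - 10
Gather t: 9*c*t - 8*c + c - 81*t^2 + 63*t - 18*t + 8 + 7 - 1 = -7*c - 81*t^2 + t*(9*c + 45) + 14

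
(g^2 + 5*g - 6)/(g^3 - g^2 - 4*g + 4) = (g + 6)/(g^2 - 4)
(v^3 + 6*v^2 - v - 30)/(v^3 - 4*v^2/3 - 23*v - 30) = 3*(v^2 + 3*v - 10)/(3*v^2 - 13*v - 30)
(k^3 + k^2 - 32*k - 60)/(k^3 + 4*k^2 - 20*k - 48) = (k^2 - k - 30)/(k^2 + 2*k - 24)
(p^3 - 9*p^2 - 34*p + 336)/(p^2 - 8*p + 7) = (p^2 - 2*p - 48)/(p - 1)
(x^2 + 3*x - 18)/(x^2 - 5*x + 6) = (x + 6)/(x - 2)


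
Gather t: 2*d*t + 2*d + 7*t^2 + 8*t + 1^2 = 2*d + 7*t^2 + t*(2*d + 8) + 1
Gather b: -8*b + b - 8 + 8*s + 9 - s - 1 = -7*b + 7*s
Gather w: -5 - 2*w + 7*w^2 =7*w^2 - 2*w - 5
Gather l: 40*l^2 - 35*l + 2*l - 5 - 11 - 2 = 40*l^2 - 33*l - 18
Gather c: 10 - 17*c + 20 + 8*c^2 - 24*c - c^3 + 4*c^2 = -c^3 + 12*c^2 - 41*c + 30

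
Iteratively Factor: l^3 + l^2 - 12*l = (l + 4)*(l^2 - 3*l) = l*(l + 4)*(l - 3)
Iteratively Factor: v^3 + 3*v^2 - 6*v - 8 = (v + 4)*(v^2 - v - 2) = (v + 1)*(v + 4)*(v - 2)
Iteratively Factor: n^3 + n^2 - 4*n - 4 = (n - 2)*(n^2 + 3*n + 2) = (n - 2)*(n + 2)*(n + 1)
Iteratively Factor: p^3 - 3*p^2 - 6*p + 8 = (p + 2)*(p^2 - 5*p + 4) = (p - 4)*(p + 2)*(p - 1)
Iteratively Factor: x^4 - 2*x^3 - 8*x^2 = (x)*(x^3 - 2*x^2 - 8*x) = x*(x - 4)*(x^2 + 2*x) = x^2*(x - 4)*(x + 2)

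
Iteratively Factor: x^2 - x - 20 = (x - 5)*(x + 4)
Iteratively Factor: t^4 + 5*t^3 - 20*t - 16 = (t + 4)*(t^3 + t^2 - 4*t - 4) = (t - 2)*(t + 4)*(t^2 + 3*t + 2) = (t - 2)*(t + 1)*(t + 4)*(t + 2)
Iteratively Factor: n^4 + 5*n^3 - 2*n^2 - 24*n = (n)*(n^3 + 5*n^2 - 2*n - 24) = n*(n + 3)*(n^2 + 2*n - 8) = n*(n - 2)*(n + 3)*(n + 4)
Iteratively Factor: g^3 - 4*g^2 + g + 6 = (g - 3)*(g^2 - g - 2) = (g - 3)*(g + 1)*(g - 2)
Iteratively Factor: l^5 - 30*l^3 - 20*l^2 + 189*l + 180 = (l + 1)*(l^4 - l^3 - 29*l^2 + 9*l + 180) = (l + 1)*(l + 3)*(l^3 - 4*l^2 - 17*l + 60) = (l + 1)*(l + 3)*(l + 4)*(l^2 - 8*l + 15) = (l - 5)*(l + 1)*(l + 3)*(l + 4)*(l - 3)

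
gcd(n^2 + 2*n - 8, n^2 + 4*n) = n + 4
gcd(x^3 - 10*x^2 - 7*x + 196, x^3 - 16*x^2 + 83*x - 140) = x - 7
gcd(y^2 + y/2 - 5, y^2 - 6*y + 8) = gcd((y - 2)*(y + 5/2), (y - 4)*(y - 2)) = y - 2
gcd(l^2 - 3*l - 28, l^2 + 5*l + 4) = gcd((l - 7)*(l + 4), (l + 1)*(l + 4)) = l + 4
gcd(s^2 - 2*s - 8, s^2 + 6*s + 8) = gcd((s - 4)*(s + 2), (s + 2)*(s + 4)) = s + 2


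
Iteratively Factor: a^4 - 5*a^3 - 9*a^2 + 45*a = (a - 3)*(a^3 - 2*a^2 - 15*a) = (a - 5)*(a - 3)*(a^2 + 3*a) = (a - 5)*(a - 3)*(a + 3)*(a)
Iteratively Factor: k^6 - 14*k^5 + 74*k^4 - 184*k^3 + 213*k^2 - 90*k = (k - 2)*(k^5 - 12*k^4 + 50*k^3 - 84*k^2 + 45*k) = k*(k - 2)*(k^4 - 12*k^3 + 50*k^2 - 84*k + 45) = k*(k - 3)*(k - 2)*(k^3 - 9*k^2 + 23*k - 15) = k*(k - 3)*(k - 2)*(k - 1)*(k^2 - 8*k + 15) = k*(k - 3)^2*(k - 2)*(k - 1)*(k - 5)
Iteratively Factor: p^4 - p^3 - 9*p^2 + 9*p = (p)*(p^3 - p^2 - 9*p + 9) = p*(p + 3)*(p^2 - 4*p + 3) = p*(p - 1)*(p + 3)*(p - 3)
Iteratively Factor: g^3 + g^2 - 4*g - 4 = (g + 1)*(g^2 - 4) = (g - 2)*(g + 1)*(g + 2)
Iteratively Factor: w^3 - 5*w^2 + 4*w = (w - 1)*(w^2 - 4*w) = (w - 4)*(w - 1)*(w)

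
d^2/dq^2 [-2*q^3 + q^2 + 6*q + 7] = 2 - 12*q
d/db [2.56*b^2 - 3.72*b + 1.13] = 5.12*b - 3.72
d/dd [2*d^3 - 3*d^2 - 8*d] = 6*d^2 - 6*d - 8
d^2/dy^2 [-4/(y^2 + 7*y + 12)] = 8*(y^2 + 7*y - (2*y + 7)^2 + 12)/(y^2 + 7*y + 12)^3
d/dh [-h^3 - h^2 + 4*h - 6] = -3*h^2 - 2*h + 4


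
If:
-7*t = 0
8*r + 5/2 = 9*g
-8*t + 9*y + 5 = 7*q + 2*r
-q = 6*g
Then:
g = -12*y/53 - 15/106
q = 72*y/53 + 45/53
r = -27*y/106 - 25/53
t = 0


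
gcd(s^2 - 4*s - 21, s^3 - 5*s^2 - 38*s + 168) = s - 7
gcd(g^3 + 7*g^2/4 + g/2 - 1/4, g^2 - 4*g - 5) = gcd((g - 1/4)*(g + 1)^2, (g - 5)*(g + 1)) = g + 1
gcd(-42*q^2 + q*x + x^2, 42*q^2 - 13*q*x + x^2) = -6*q + x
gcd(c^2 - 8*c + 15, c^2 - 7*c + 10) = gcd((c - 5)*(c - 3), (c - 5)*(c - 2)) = c - 5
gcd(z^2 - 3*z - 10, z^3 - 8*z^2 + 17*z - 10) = z - 5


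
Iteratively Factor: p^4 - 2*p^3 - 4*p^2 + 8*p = (p - 2)*(p^3 - 4*p) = (p - 2)*(p + 2)*(p^2 - 2*p) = (p - 2)^2*(p + 2)*(p)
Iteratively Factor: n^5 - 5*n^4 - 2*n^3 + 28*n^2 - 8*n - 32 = (n + 1)*(n^4 - 6*n^3 + 4*n^2 + 24*n - 32) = (n + 1)*(n + 2)*(n^3 - 8*n^2 + 20*n - 16) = (n - 2)*(n + 1)*(n + 2)*(n^2 - 6*n + 8) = (n - 2)^2*(n + 1)*(n + 2)*(n - 4)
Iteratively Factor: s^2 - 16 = (s - 4)*(s + 4)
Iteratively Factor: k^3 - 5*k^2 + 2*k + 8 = (k - 2)*(k^2 - 3*k - 4) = (k - 2)*(k + 1)*(k - 4)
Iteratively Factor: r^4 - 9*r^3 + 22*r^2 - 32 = (r - 2)*(r^3 - 7*r^2 + 8*r + 16) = (r - 4)*(r - 2)*(r^2 - 3*r - 4) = (r - 4)^2*(r - 2)*(r + 1)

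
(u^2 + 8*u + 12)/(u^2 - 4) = (u + 6)/(u - 2)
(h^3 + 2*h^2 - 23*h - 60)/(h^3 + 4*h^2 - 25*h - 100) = (h + 3)/(h + 5)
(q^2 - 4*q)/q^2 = (q - 4)/q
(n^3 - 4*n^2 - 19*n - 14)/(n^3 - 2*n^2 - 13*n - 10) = (n - 7)/(n - 5)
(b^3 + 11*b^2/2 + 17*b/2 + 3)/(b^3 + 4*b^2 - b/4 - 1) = 2*(b^2 + 5*b + 6)/(2*b^2 + 7*b - 4)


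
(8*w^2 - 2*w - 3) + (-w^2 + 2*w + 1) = 7*w^2 - 2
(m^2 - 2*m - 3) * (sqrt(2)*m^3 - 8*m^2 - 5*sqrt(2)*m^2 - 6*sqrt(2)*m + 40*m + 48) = sqrt(2)*m^5 - 7*sqrt(2)*m^4 - 8*m^4 + sqrt(2)*m^3 + 56*m^3 - 8*m^2 + 27*sqrt(2)*m^2 - 216*m + 18*sqrt(2)*m - 144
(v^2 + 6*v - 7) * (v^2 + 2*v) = v^4 + 8*v^3 + 5*v^2 - 14*v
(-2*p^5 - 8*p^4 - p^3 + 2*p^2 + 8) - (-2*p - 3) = -2*p^5 - 8*p^4 - p^3 + 2*p^2 + 2*p + 11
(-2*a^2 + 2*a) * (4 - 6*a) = 12*a^3 - 20*a^2 + 8*a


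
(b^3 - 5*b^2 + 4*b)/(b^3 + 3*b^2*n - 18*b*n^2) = (b^2 - 5*b + 4)/(b^2 + 3*b*n - 18*n^2)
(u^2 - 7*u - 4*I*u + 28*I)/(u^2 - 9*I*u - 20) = (u - 7)/(u - 5*I)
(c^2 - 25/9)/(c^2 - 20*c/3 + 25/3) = (c + 5/3)/(c - 5)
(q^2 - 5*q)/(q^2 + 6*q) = (q - 5)/(q + 6)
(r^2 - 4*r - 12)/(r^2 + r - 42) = (r + 2)/(r + 7)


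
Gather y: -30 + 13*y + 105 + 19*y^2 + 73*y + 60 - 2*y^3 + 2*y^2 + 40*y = -2*y^3 + 21*y^2 + 126*y + 135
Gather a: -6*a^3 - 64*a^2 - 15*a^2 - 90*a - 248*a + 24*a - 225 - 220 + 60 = -6*a^3 - 79*a^2 - 314*a - 385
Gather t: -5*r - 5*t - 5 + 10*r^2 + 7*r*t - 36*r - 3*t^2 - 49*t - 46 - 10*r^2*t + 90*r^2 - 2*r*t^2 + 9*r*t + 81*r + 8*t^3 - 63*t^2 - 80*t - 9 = 100*r^2 + 40*r + 8*t^3 + t^2*(-2*r - 66) + t*(-10*r^2 + 16*r - 134) - 60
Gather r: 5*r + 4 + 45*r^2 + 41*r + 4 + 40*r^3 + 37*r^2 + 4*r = 40*r^3 + 82*r^2 + 50*r + 8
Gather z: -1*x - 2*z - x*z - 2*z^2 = -x - 2*z^2 + z*(-x - 2)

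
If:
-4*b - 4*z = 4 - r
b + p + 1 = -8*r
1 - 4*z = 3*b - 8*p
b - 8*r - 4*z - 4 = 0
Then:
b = -27/388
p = -241/388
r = -15/388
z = -1459/1552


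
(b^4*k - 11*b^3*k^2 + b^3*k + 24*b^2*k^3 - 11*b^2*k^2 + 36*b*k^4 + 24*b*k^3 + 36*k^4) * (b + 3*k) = b^5*k - 8*b^4*k^2 + b^4*k - 9*b^3*k^3 - 8*b^3*k^2 + 108*b^2*k^4 - 9*b^2*k^3 + 108*b*k^5 + 108*b*k^4 + 108*k^5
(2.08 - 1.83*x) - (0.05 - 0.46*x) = 2.03 - 1.37*x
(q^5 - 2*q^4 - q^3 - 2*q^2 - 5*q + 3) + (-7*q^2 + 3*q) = q^5 - 2*q^4 - q^3 - 9*q^2 - 2*q + 3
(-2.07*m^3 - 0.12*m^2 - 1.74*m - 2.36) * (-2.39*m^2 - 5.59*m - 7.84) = 4.9473*m^5 + 11.8581*m^4 + 21.0582*m^3 + 16.3078*m^2 + 26.834*m + 18.5024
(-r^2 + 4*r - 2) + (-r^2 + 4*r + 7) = -2*r^2 + 8*r + 5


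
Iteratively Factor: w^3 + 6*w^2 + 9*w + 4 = (w + 1)*(w^2 + 5*w + 4) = (w + 1)^2*(w + 4)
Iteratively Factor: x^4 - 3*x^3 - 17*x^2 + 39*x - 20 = (x - 5)*(x^3 + 2*x^2 - 7*x + 4) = (x - 5)*(x - 1)*(x^2 + 3*x - 4) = (x - 5)*(x - 1)*(x + 4)*(x - 1)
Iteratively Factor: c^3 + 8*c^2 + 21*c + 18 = (c + 3)*(c^2 + 5*c + 6) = (c + 2)*(c + 3)*(c + 3)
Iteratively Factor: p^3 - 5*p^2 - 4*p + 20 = (p + 2)*(p^2 - 7*p + 10) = (p - 2)*(p + 2)*(p - 5)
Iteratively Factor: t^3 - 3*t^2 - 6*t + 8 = (t + 2)*(t^2 - 5*t + 4) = (t - 1)*(t + 2)*(t - 4)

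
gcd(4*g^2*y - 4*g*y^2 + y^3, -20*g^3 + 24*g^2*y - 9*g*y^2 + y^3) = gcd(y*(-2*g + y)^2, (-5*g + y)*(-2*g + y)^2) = 4*g^2 - 4*g*y + y^2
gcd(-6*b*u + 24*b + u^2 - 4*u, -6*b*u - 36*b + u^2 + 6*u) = -6*b + u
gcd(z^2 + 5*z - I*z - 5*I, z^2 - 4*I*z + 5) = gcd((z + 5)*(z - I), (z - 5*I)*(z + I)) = 1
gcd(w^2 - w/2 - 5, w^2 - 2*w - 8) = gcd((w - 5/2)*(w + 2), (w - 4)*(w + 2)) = w + 2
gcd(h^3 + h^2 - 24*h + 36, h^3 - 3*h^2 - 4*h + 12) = h^2 - 5*h + 6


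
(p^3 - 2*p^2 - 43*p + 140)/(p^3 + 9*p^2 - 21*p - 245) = (p - 4)/(p + 7)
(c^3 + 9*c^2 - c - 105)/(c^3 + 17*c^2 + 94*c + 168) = (c^2 + 2*c - 15)/(c^2 + 10*c + 24)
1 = 1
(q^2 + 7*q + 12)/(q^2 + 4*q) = (q + 3)/q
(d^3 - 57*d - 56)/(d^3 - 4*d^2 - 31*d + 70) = (d^3 - 57*d - 56)/(d^3 - 4*d^2 - 31*d + 70)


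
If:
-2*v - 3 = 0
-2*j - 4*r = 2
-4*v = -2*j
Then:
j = -3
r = 1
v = -3/2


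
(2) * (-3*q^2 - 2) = -6*q^2 - 4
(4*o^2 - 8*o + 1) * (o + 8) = 4*o^3 + 24*o^2 - 63*o + 8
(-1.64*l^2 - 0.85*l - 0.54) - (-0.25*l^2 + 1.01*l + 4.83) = -1.39*l^2 - 1.86*l - 5.37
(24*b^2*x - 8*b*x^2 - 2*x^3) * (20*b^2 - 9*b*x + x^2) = 480*b^4*x - 376*b^3*x^2 + 56*b^2*x^3 + 10*b*x^4 - 2*x^5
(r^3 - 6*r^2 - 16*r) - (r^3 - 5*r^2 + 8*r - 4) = -r^2 - 24*r + 4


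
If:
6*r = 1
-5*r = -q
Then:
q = 5/6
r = 1/6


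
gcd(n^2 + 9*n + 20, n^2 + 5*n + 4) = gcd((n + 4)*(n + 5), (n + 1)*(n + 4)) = n + 4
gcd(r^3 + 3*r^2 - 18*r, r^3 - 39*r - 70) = 1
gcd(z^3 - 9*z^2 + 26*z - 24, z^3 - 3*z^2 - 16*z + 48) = z^2 - 7*z + 12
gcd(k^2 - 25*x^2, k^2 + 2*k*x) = 1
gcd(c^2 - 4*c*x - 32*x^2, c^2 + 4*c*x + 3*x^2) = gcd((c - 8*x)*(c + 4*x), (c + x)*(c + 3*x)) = 1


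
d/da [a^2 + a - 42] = 2*a + 1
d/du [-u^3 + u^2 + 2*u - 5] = -3*u^2 + 2*u + 2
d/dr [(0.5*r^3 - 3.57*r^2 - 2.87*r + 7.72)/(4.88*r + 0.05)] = (4.88*r^3 - 17.3466*r^2 - 0.356999999999999*r - 37.8171)/(23.8144*r^2 + 0.488*r + 0.0025)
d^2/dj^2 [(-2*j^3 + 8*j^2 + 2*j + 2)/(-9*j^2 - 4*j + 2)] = 4*(97*j^3 - 483*j^2 - 150*j - 58)/(729*j^6 + 972*j^5 - 54*j^4 - 368*j^3 + 12*j^2 + 48*j - 8)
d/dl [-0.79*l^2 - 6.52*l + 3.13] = -1.58*l - 6.52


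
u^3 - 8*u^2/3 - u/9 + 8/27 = (u - 8/3)*(u - 1/3)*(u + 1/3)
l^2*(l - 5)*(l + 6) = l^4 + l^3 - 30*l^2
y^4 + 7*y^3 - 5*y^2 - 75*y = y*(y - 3)*(y + 5)^2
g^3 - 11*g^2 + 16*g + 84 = (g - 7)*(g - 6)*(g + 2)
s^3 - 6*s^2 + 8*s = s*(s - 4)*(s - 2)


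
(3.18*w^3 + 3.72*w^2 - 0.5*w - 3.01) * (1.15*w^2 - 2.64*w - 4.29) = 3.657*w^5 - 4.1172*w^4 - 24.038*w^3 - 18.1003*w^2 + 10.0914*w + 12.9129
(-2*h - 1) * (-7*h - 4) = 14*h^2 + 15*h + 4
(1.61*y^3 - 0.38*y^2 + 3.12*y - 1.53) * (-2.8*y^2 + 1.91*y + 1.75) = -4.508*y^5 + 4.1391*y^4 - 6.6443*y^3 + 9.5782*y^2 + 2.5377*y - 2.6775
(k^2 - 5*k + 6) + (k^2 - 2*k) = 2*k^2 - 7*k + 6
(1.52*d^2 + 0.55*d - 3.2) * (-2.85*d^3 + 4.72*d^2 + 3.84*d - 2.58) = -4.332*d^5 + 5.6069*d^4 + 17.5528*d^3 - 16.9136*d^2 - 13.707*d + 8.256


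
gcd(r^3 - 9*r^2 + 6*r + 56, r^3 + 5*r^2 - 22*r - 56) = r^2 - 2*r - 8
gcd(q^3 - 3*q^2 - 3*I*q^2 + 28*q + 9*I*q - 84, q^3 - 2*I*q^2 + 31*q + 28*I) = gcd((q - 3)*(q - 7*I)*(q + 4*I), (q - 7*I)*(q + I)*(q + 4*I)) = q^2 - 3*I*q + 28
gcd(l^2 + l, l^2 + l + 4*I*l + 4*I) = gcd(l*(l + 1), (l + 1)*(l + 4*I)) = l + 1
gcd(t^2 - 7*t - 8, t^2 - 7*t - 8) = t^2 - 7*t - 8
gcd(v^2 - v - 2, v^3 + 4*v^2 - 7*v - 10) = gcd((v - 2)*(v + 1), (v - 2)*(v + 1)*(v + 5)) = v^2 - v - 2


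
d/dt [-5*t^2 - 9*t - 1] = -10*t - 9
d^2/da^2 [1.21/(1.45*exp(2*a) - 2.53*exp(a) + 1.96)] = ((3.0613 - 7.018*exp(a))*(1.45*exp(2*a) - 2.53*exp(a) + 1.96) + 1.21*(2.9*exp(a) - 2.53)*(5.8*exp(a) - 5.06)*exp(a))*exp(a)/(1.45*exp(2*a) - 2.53*exp(a) + 1.96)^3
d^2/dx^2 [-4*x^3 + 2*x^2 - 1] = 4 - 24*x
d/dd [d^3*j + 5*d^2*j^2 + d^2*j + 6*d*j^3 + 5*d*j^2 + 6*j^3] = j*(3*d^2 + 10*d*j + 2*d + 6*j^2 + 5*j)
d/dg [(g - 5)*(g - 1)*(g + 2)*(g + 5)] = 4*g^3 + 3*g^2 - 54*g - 25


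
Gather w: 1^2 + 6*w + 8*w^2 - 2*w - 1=8*w^2 + 4*w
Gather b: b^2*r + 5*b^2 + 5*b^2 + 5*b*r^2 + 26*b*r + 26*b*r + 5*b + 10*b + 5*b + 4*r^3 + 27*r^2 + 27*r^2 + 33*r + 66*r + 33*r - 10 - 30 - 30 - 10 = b^2*(r + 10) + b*(5*r^2 + 52*r + 20) + 4*r^3 + 54*r^2 + 132*r - 80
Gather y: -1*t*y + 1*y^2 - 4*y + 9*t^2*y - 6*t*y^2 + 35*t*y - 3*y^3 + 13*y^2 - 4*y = -3*y^3 + y^2*(14 - 6*t) + y*(9*t^2 + 34*t - 8)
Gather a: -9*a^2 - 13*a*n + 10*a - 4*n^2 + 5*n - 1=-9*a^2 + a*(10 - 13*n) - 4*n^2 + 5*n - 1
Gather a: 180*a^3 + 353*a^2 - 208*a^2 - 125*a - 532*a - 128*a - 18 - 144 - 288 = 180*a^3 + 145*a^2 - 785*a - 450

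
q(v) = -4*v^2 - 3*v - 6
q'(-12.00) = 93.00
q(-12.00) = -546.00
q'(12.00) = -99.00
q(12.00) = -618.00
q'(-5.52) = 41.16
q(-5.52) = -111.32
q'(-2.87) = 19.96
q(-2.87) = -30.34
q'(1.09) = -11.72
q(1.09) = -14.02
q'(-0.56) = 1.48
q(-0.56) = -5.57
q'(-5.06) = 37.48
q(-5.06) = -93.23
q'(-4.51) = 33.08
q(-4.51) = -73.83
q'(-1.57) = 9.56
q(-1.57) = -11.15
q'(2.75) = -25.00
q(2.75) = -44.50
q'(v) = -8*v - 3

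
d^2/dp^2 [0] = 0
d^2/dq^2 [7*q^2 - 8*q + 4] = 14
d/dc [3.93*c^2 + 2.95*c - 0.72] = 7.86*c + 2.95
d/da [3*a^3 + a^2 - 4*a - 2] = 9*a^2 + 2*a - 4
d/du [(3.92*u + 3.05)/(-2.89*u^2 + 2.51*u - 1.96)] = (11.3288*u^2 + 17.629*u - 15.3387)/(8.3521*u^4 - 14.5078*u^3 + 17.6289*u^2 - 9.8392*u + 3.8416)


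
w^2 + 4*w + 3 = (w + 1)*(w + 3)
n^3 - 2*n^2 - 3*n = n*(n - 3)*(n + 1)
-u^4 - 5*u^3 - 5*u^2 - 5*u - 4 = (u + 4)*(u - I)*(-I*u + 1)*(-I*u - I)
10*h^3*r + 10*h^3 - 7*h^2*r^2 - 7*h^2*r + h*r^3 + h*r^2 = (-5*h + r)*(-2*h + r)*(h*r + h)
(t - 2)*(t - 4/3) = t^2 - 10*t/3 + 8/3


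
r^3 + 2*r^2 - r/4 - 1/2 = (r - 1/2)*(r + 1/2)*(r + 2)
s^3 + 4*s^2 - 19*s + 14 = (s - 2)*(s - 1)*(s + 7)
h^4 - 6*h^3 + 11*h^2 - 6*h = h*(h - 3)*(h - 2)*(h - 1)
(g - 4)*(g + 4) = g^2 - 16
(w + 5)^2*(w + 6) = w^3 + 16*w^2 + 85*w + 150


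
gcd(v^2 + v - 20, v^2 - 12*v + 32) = v - 4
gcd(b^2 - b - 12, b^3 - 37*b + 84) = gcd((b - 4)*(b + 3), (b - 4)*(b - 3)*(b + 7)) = b - 4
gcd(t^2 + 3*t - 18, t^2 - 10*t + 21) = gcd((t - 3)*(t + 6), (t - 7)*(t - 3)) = t - 3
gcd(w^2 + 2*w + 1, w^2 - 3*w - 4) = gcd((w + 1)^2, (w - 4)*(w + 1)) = w + 1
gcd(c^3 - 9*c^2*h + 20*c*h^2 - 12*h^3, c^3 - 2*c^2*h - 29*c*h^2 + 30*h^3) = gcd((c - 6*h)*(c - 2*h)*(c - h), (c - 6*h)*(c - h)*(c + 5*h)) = c^2 - 7*c*h + 6*h^2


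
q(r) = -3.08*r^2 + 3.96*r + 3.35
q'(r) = 3.96 - 6.16*r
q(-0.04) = 3.19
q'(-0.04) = 4.21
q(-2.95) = -35.14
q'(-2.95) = 22.13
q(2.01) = -1.13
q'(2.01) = -8.42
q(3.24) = -16.15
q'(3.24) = -16.00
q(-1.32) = -7.24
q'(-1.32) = 12.09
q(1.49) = 2.41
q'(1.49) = -5.22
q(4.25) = -35.45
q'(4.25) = -22.22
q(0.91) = 4.40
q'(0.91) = -1.65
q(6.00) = -83.77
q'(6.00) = -33.00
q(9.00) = -210.49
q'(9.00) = -51.48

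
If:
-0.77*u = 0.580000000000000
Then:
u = -0.75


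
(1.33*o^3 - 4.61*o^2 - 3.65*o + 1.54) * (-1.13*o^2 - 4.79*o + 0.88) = -1.5029*o^5 - 1.1614*o^4 + 27.3768*o^3 + 11.6865*o^2 - 10.5886*o + 1.3552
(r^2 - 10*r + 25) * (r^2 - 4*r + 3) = r^4 - 14*r^3 + 68*r^2 - 130*r + 75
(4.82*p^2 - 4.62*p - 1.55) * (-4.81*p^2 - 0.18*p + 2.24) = -23.1842*p^4 + 21.3546*p^3 + 19.0839*p^2 - 10.0698*p - 3.472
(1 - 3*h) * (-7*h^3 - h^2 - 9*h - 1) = 21*h^4 - 4*h^3 + 26*h^2 - 6*h - 1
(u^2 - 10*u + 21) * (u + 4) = u^3 - 6*u^2 - 19*u + 84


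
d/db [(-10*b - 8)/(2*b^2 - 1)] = 2*(10*b^2 + 16*b + 5)/(4*b^4 - 4*b^2 + 1)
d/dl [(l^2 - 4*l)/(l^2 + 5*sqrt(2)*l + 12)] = (-l*(l - 4)*(2*l + 5*sqrt(2)) + 2*(l - 2)*(l^2 + 5*sqrt(2)*l + 12))/(l^2 + 5*sqrt(2)*l + 12)^2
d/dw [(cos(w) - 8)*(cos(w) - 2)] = 2*(5 - cos(w))*sin(w)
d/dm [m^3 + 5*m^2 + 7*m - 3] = 3*m^2 + 10*m + 7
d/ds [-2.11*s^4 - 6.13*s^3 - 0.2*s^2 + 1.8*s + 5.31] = -8.44*s^3 - 18.39*s^2 - 0.4*s + 1.8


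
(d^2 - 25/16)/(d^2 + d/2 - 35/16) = (4*d + 5)/(4*d + 7)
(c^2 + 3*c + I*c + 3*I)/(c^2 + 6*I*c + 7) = (c^2 + c*(3 + I) + 3*I)/(c^2 + 6*I*c + 7)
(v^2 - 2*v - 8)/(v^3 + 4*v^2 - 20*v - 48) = 1/(v + 6)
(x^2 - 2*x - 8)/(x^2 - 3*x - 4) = (x + 2)/(x + 1)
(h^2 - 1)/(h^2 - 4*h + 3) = (h + 1)/(h - 3)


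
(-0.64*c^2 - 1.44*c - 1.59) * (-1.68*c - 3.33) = 1.0752*c^3 + 4.5504*c^2 + 7.4664*c + 5.2947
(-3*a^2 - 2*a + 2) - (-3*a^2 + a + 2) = -3*a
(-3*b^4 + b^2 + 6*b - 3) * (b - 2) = -3*b^5 + 6*b^4 + b^3 + 4*b^2 - 15*b + 6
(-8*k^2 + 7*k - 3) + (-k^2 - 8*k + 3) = -9*k^2 - k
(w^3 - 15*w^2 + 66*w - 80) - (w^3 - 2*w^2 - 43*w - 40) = -13*w^2 + 109*w - 40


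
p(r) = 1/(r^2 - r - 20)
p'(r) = (1 - 2*r)/(r^2 - r - 20)^2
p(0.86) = -0.05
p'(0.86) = -0.00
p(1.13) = -0.05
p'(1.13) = -0.00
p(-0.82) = -0.05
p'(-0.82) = 0.01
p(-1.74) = -0.07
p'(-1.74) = 0.02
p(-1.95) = -0.07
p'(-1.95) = 0.02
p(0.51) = -0.05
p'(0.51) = -0.00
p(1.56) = -0.05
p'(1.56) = -0.01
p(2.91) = -0.07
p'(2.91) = -0.02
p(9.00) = 0.02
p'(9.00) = -0.00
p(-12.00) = 0.01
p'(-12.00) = 0.00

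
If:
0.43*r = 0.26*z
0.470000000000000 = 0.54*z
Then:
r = 0.53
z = 0.87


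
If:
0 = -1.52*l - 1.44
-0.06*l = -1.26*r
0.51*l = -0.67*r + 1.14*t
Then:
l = -0.95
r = -0.05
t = -0.45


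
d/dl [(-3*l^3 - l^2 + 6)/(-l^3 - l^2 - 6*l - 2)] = 2*(l^4 + 18*l^3 + 21*l^2 + 8*l + 18)/(l^6 + 2*l^5 + 13*l^4 + 16*l^3 + 40*l^2 + 24*l + 4)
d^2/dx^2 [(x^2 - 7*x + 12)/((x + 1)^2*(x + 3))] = 2*(x^4 - 23*x^3 - 9*x^2 + 339*x + 564)/(x^7 + 13*x^6 + 69*x^5 + 193*x^4 + 307*x^3 + 279*x^2 + 135*x + 27)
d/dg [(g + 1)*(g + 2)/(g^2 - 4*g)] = (-7*g^2 - 4*g + 8)/(g^2*(g^2 - 8*g + 16))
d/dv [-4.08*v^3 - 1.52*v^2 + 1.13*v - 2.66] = -12.24*v^2 - 3.04*v + 1.13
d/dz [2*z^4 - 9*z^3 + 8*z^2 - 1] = z*(8*z^2 - 27*z + 16)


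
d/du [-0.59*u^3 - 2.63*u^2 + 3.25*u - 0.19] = -1.77*u^2 - 5.26*u + 3.25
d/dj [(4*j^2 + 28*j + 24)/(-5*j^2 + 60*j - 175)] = 4*(19*j^2 - 58*j - 317)/(5*(j^4 - 24*j^3 + 214*j^2 - 840*j + 1225))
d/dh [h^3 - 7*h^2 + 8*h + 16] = 3*h^2 - 14*h + 8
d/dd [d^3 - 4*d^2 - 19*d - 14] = 3*d^2 - 8*d - 19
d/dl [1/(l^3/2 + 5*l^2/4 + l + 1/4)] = 8*(-3*l^2 - 5*l - 2)/(2*l^3 + 5*l^2 + 4*l + 1)^2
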